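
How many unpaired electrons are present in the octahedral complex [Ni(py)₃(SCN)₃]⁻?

2

Ligand charges: 3×(+0) from py and 3×(-1) from SCN⁻ sum to -3; with overall charge -1, Ni is +2.
Group 10 minus oxidation state +2 gives a d⁸ configuration for Ni²⁺.
Configuration: t₂g⁶ eg², giving 2 unpaired electrons.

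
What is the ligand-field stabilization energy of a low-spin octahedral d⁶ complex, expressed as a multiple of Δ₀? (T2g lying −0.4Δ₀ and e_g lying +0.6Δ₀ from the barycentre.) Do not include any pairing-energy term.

-2.4 Δ₀

Configuration: t2g^6 e_g^0.
CFSE = 6(-0.4Δ₀) + 0(0.6Δ₀) = -2.4Δ₀ + 0.0Δ₀ = -2.4Δ₀.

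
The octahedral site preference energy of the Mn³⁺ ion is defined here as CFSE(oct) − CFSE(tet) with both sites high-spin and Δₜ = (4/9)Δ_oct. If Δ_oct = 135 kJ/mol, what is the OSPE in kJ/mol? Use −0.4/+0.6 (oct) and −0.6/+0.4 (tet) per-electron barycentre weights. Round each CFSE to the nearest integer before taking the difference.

Mn³⁺: group 7, so d-count = 7 − 3 = 4.
Octahedral (high-spin): t₂g³ eg¹, CFSE = 3(−0.4) + 1(+0.6) = -0.6Δ_oct = -0.6 × 135 = -81 kJ/mol.
Tetrahedral: e² t₂², CFSE = 2(−0.6) + 2(+0.4) = -0.4Δₜ = -0.4 × (4/9) × 135 = -24 kJ/mol.
Subtracting, OSPE = -81 − (-24) = -57 kJ/mol.

-57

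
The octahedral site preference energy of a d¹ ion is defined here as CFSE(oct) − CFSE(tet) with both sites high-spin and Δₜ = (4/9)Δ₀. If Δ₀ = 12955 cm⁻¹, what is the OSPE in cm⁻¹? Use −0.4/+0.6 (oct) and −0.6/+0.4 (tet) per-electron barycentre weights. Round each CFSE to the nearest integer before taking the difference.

Octahedral high-spin t₂g¹ eg⁰: CFSE = -0.4 × 12955 = -5182 cm⁻¹.
In a tetrahedral site the filling is e¹ t₂⁰: CFSE(tet) = -0.6Δₜ = -0.6 × (4/9)(12955) = -3455 cm⁻¹.
Subtracting, OSPE = -5182 − (-3455) = -1727 cm⁻¹.

-1727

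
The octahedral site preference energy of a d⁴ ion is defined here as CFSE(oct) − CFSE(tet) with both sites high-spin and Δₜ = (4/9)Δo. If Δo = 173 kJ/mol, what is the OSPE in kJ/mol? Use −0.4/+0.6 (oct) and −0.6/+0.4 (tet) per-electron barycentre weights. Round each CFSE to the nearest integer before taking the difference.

-73

Octahedral (high-spin): t2g^3 e_g^1, CFSE = 3(−0.4) + 1(+0.6) = -0.6Δo = -0.6 × 173 = -104 kJ/mol.
In a tetrahedral site the filling is e^2 t2^2: CFSE(tet) = -0.4Δₜ = -0.4 × (4/9)(173) = -31 kJ/mol.
Subtracting, OSPE = -104 − (-31) = -73 kJ/mol.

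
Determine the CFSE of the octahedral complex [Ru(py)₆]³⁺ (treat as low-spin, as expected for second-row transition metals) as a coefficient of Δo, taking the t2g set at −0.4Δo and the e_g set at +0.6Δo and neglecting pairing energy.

-2.0 Δo

py is neutral, so the +3 overall charge sits on Ru: oxidation state +3.
Group 8 minus oxidation state +3 gives a d⁵ configuration for Ru³⁺.
Configuration: t2g^5 e_g^0.
CFSE = 5(-0.4Δo) + 0(0.6Δo) = -2.0Δo + 0.0Δo = -2.0Δo.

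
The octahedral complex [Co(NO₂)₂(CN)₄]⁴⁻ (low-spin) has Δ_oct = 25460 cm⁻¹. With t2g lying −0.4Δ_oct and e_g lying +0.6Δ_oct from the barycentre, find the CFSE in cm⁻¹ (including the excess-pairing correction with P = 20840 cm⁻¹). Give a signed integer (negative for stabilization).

Ligand charges: 2×(-1) from NO₂⁻ and 4×(-1) from CN⁻ sum to -6; with overall charge -4, Co is +2.
Group 9 minus oxidation state +2 gives a d⁷ configuration for Co²⁺.
Electron filling gives t2g^6 e_g^1.
Orbital CFSE = 6(-0.4) + 1(0.6) = -1.8Δ_oct = -1.8 × 25460 = -45828 cm⁻¹.
Pairing penalty: 3 pairs vs 2 in the high-spin reference → 1 extra × P = 20840 cm⁻¹.
Overall CFSE = -45828 + 20840 = -24988 cm⁻¹.

-24988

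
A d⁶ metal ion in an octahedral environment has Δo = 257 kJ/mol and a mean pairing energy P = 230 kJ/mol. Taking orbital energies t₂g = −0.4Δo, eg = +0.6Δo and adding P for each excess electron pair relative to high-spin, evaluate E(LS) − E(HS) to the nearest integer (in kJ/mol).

High-spin: t₂g⁴ eg², CFSE = -0.4Δo = -103 kJ/mol.
For low-spin the configuration is t₂g⁶ eg⁰: orbital energy -2.4 × 257 = -617 kJ/mol, and 2 additional pairs relative to high-spin add 460 kJ/mol, giving -157 kJ/mol.
Thus E(LS) − E(HS) = -54 kJ/mol.

-54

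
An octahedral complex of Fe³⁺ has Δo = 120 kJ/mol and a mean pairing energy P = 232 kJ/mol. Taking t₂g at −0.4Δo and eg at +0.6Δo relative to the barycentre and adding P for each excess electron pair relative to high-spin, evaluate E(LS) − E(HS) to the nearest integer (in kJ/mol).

224

Fe is in group 8, so Fe³⁺ is d⁵ (8 − 3 = 5).
High-spin d⁵ fills as t₂g³ eg² with CFSE 3(−0.4) + 2(+0.6) = 0.0Δo = 0 kJ/mol.
For low-spin the configuration is t₂g⁵ eg⁰: orbital energy -2.0 × 120 = -240 kJ/mol, and 2 additional pairs relative to high-spin add 464 kJ/mol, giving 224 kJ/mol.
The difference is 224 − (0) = 224 kJ/mol, so high-spin lies lower.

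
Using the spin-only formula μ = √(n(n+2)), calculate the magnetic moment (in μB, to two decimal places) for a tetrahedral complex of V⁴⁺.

Group 5 minus oxidation state +4 gives a d¹ configuration for V⁴⁺.
Tetrahedral splitting is small, so the complex is high-spin.
Configuration: e¹ t₂⁰ → 1 unpaired electron.
μ(spin-only) = √[1(1+2)] = √3 ≈ 1.73 μB.

1.73 μB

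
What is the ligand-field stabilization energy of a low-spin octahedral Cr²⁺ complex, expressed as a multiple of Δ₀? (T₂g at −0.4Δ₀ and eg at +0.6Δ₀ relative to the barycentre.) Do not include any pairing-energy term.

Cr²⁺: group 6, so d-count = 6 − 2 = 4.
Configuration: t₂g⁴ eg⁰.
CFSE = 4(-0.4Δ₀) + 0(0.6Δ₀) = -1.6Δ₀ + 0.0Δ₀ = -1.6Δ₀.

-1.6 Δ₀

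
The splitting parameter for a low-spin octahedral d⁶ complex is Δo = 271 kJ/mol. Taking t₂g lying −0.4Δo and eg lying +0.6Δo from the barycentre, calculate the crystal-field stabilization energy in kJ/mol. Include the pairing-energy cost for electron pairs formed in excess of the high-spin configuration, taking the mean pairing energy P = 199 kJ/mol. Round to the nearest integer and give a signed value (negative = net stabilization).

-252

Electron filling gives t₂g⁶ eg⁰.
CFSE(orbital) = 6×(-0.4Δo) + 0×(0.6Δo) = -2.4Δo; with Δo = 271 kJ/mol that is -650 kJ/mol.
High-spin d⁶ would be t₂g⁴ eg² with 1 pair; low-spin has 3, so 2 excess pairs cost +2P = +398 kJ/mol.
Combining: -650 + 398 = -252 kJ/mol.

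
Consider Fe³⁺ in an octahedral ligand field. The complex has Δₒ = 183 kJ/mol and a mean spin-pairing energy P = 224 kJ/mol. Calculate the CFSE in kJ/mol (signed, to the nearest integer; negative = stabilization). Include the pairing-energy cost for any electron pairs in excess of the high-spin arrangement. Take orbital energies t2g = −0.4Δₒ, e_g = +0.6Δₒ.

0

Group 8 minus oxidation state +3 gives a d⁵ configuration for Fe³⁺.
Δₒ < P, so pairing is avoided: the ground state is high-spin.
Configuration: t2g^3 e_g^2.
Orbital CFSE = 0.0Δₒ = 0.0 × 183 = 0 kJ/mol.
High-spin has no excess pairs, so no pairing correction applies.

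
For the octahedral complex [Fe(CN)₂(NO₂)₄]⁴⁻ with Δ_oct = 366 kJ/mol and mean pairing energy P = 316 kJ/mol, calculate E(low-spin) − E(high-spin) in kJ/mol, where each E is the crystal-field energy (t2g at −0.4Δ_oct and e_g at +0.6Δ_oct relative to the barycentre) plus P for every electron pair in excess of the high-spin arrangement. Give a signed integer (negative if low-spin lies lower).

Ligand charges: 2×(-1) from CN⁻ and 4×(-1) from NO₂⁻ sum to -6; with overall charge -4, Fe is +2.
Fe sits in group 8; removing 2 electrons leaves Fe²⁺ with 8 − 2 = 6 d electrons.
High-spin d⁶ fills as t2g^4 e_g^2 with CFSE 4(−0.4) + 2(+0.6) = -0.4Δ_oct = -146 kJ/mol.
Low-spin t2g^6 e_g^0 gives -2.4Δ_oct = -878 kJ/mol, but forming 2 extra pairs costs 2P = 632 kJ/mol, so E(LS) = -878 + 632 = -246 kJ/mol.
Thus E(LS) − E(HS) = -100 kJ/mol.

-100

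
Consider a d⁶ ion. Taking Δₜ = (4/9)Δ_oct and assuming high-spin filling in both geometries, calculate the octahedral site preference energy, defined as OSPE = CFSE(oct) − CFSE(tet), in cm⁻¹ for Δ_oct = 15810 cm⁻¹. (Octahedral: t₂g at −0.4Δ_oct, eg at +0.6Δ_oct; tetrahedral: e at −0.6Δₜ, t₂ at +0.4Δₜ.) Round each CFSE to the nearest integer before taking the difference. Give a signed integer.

Octahedral (high-spin): t2g^4 e_g^2, CFSE = 4(−0.4) + 2(+0.6) = -0.4Δ_oct = -0.4 × 15810 = -6324 cm⁻¹.
In a tetrahedral site the filling is e^3 t2^3: CFSE(tet) = -0.6Δₜ = -0.6 × (4/9)(15810) = -4216 cm⁻¹.
OSPE = -6324 − (-4216) = -2108 cm⁻¹.

-2108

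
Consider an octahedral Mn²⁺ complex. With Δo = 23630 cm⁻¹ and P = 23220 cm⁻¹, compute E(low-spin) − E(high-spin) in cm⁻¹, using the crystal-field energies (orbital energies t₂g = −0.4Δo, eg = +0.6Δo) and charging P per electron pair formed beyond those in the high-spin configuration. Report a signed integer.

-820

Mn is in group 7, so Mn²⁺ is d⁵ (7 − 2 = 5).
High-spin: t₂g³ eg², CFSE = 0.0Δo = 0 cm⁻¹.
Low-spin t₂g⁵ eg⁰ gives -2.0Δo = -47260 cm⁻¹, but forming 2 extra pairs costs 2P = 46440 cm⁻¹, so E(LS) = -47260 + 46440 = -820 cm⁻¹.
Thus E(LS) − E(HS) = -820 cm⁻¹.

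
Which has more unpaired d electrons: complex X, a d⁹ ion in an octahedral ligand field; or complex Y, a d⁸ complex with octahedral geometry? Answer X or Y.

Y

X: t2g^6 e_g^3 → 1 unpaired.
Y: t2g^6 e_g^2 → 2 unpaired.
So Y has more unpaired electrons.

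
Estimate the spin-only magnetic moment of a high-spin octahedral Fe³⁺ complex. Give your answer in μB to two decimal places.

5.92 μB

Fe³⁺: group 8, so d-count = 8 − 3 = 5.
Configuration: t₂g³ eg² → 5 unpaired electrons.
μ(spin-only) = √[5(5+2)] = √35 ≈ 5.92 μB.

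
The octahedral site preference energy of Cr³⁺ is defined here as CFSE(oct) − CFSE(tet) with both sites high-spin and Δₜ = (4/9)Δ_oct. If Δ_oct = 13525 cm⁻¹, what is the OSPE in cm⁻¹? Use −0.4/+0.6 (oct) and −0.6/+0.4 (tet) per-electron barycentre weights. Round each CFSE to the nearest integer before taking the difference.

Cr sits in group 6; removing 3 electrons leaves Cr³⁺ with 6 − 3 = 3 d electrons.
Octahedral (high-spin): t2g^3 e_g^0, CFSE = 3(−0.4) + 0(+0.6) = -1.2Δ_oct = -1.2 × 13525 = -16230 cm⁻¹.
Tetrahedral e^2 t2^1 gives -0.8Δₜ = -0.8 × (4/9) × 13525 = -4809 cm⁻¹.
OSPE = CFSE(oct) − CFSE(tet) = -16230 − (-4809) = -11421 cm⁻¹.

-11421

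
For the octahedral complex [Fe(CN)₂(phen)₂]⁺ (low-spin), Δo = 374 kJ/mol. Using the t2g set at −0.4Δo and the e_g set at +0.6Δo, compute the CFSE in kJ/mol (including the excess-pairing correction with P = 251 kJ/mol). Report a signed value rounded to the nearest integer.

Ligand charges: 2×(-1) from CN⁻ and 2×(+0) from phen sum to -2; with overall charge +1, Fe is +3.
Fe is in group 8, so Fe³⁺ is d⁵ (8 − 3 = 5).
Configuration: t2g^5 e_g^0.
CFSE(orbital) = 5×(-0.4Δo) + 0×(0.6Δo) = -2.0Δo; with Δo = 374 kJ/mol that is -748 kJ/mol.
High-spin d⁵ would be t2g^3 e_g^2 with 0 pairs; low-spin has 2, so 2 excess pairs cost +2P = +502 kJ/mol.
Overall CFSE = -748 + 502 = -246 kJ/mol.

-246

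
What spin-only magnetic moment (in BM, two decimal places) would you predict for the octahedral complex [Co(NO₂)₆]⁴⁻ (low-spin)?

Each NO₂⁻ contributes -1; 6 × (-1) = -6. With overall charge -4, Co is in the +2 oxidation state.
Group 9 minus oxidation state +2 gives a d⁷ configuration for Co²⁺.
Configuration: t₂g⁶ eg¹ → 1 unpaired electron.
μ(spin-only) = √[1(1+2)] = √3 ≈ 1.73 BM.

1.73 BM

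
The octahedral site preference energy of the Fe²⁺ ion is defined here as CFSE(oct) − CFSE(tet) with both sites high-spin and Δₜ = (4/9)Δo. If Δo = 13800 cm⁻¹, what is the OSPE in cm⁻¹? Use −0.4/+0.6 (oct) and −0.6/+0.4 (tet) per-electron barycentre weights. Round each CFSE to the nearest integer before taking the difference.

Fe is in group 8, so Fe²⁺ is d⁶ (8 − 2 = 6).
In an octahedral site d⁶ (HS) is t2g^4 e_g^2, giving CFSE(oct) = -0.4Δo = -5520 cm⁻¹.
In a tetrahedral site the filling is e^3 t2^3: CFSE(tet) = -0.6Δₜ = -0.6 × (4/9)(13800) = -3680 cm⁻¹.
OSPE = CFSE(oct) − CFSE(tet) = -5520 − (-3680) = -1840 cm⁻¹.

-1840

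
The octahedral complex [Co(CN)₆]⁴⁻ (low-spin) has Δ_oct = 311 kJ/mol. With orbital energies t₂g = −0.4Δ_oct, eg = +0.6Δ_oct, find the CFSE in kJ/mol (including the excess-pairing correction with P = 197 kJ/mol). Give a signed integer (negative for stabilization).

Each CN⁻ contributes -1; 6 × (-1) = -6. With overall charge -4, Co is in the +2 oxidation state.
Co sits in group 9; removing 2 electrons leaves Co²⁺ with 9 − 2 = 7 d electrons.
Electron filling gives t₂g⁶ eg¹.
CFSE(orbital) = 6×(-0.4Δ_oct) + 1×(0.6Δ_oct) = -1.8Δ_oct; with Δ_oct = 311 kJ/mol that is -560 kJ/mol.
Pairing penalty: 3 pairs vs 2 in the high-spin reference → 1 extra × P = 197 kJ/mol.
Net CFSE = -560 + 197 = -363 kJ/mol.

-363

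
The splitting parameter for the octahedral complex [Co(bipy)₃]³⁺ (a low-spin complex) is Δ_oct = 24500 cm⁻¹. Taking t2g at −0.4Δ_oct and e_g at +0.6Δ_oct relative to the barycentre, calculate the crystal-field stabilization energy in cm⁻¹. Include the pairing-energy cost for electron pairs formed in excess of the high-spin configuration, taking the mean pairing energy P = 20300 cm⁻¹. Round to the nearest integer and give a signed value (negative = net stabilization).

bipy is neutral, so the +3 overall charge sits on Co: oxidation state +3.
Co sits in group 9; removing 3 electrons leaves Co³⁺ with 9 − 3 = 6 d electrons.
Configuration: t2g^6 e_g^0.
Orbital CFSE = 6(-0.4) + 0(0.6) = -2.4Δ_oct = -2.4 × 24500 = -58800 cm⁻¹.
Relative to high-spin t2g^4 e_g^2 (1 paired), the low-spin configuration has 2 additional pairs, contributing +2 × 20300 = +40600 cm⁻¹.
Net CFSE = -58800 + 40600 = -18200 cm⁻¹.

-18200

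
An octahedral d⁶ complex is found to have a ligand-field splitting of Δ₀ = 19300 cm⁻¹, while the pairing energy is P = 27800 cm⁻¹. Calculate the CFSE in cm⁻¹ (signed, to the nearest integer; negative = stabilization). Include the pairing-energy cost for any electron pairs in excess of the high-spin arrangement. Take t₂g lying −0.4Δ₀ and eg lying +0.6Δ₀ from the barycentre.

-7720

Here Δ₀ < P (19300 < 27800), so the high-spin state is favoured.
Filling d⁶ accordingly: t₂g⁴ eg².
Orbital CFSE = -0.4Δ₀ = -0.4 × 19300 = -7720 cm⁻¹.
High-spin has no excess pairs, so no pairing correction applies.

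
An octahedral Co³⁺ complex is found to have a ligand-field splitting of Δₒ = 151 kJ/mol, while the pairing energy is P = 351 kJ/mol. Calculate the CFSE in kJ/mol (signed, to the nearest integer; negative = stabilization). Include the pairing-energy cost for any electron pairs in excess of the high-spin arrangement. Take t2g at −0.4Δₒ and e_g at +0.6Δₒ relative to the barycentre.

Co³⁺: group 9, so d-count = 9 − 3 = 6.
Here Δₒ < P (151 < 351), so the high-spin state is favoured.
Configuration: t2g^4 e_g^2.
Orbital CFSE = -0.4Δₒ = -0.4 × 151 = -60 kJ/mol.
High-spin has no excess pairs, so no pairing correction applies.

-60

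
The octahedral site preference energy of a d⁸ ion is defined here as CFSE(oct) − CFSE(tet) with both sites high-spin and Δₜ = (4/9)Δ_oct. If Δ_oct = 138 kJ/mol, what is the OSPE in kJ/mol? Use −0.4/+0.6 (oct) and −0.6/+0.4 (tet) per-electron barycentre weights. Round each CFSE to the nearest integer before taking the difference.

In an octahedral site d⁸ (HS) is t₂g⁶ eg², giving CFSE(oct) = -1.2Δ_oct = -166 kJ/mol.
Tetrahedral: e⁴ t₂⁴, CFSE = 4(−0.6) + 4(+0.4) = -0.8Δₜ = -0.8 × (4/9) × 138 = -49 kJ/mol.
OSPE = CFSE(oct) − CFSE(tet) = -166 − (-49) = -117 kJ/mol.

-117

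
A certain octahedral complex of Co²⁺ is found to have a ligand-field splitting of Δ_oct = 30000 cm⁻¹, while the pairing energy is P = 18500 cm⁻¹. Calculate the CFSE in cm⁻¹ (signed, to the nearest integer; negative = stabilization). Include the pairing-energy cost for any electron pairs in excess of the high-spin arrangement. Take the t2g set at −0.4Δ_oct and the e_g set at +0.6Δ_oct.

Group 9 minus oxidation state +2 gives a d⁷ configuration for Co²⁺.
Since Δ_oct = 30000 cm⁻¹ > P = 18500 cm⁻¹, the complex adopts the low-spin configuration.
Configuration: t2g^6 e_g^1.
Orbital CFSE = -1.8Δ_oct = -1.8 × 30000 = -54000 cm⁻¹.
Excess pairs vs high-spin: 3 − 2 = 1; pairing cost = +18500 cm⁻¹.
Net CFSE = -54000 + 18500 = -35500 cm⁻¹.

-35500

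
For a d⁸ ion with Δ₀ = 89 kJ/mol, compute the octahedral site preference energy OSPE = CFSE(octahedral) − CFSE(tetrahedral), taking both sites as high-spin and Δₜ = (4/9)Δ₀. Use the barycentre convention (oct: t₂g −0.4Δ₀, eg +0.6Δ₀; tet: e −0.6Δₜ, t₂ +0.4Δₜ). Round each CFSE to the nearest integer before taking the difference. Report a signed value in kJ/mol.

-75

In an octahedral site d⁸ (HS) is t₂g⁶ eg², giving CFSE(oct) = -1.2Δ₀ = -107 kJ/mol.
Tetrahedral e⁴ t₂⁴ gives -0.8Δₜ = -0.8 × (4/9) × 89 = -32 kJ/mol.
OSPE = CFSE(oct) − CFSE(tet) = -107 − (-32) = -75 kJ/mol.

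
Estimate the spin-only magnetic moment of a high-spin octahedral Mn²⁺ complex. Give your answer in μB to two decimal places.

5.92 μB

Mn sits in group 7; removing 2 electrons leaves Mn²⁺ with 7 − 2 = 5 d electrons.
Configuration: t2g^3 e_g^2 → 5 unpaired electrons.
μ(spin-only) = √[5(5+2)] = √35 ≈ 5.92 μB.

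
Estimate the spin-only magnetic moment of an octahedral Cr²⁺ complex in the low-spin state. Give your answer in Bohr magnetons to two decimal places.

2.83 Bohr magnetons

Cr sits in group 6; removing 2 electrons leaves Cr²⁺ with 6 − 2 = 4 d electrons.
Configuration: t₂g⁴ eg⁰ → 2 unpaired electrons.
μ(spin-only) = √[2(2+2)] = √8 ≈ 2.83 Bohr magnetons.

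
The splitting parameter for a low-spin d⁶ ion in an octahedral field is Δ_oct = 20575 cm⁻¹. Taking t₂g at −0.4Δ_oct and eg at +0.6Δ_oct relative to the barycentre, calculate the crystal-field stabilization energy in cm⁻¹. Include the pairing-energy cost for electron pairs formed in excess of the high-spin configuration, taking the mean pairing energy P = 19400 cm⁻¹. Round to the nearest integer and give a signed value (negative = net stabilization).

Configuration: t₂g⁶ eg⁰.
The orbital stabilization is -2.4Δ_oct = -2.4 × 20575 = -49380 cm⁻¹.
Relative to high-spin t₂g⁴ eg² (1 paired), the low-spin configuration has 2 additional pairs, contributing +2 × 19400 = +38800 cm⁻¹.
Net CFSE = -49380 + 38800 = -10580 cm⁻¹.

-10580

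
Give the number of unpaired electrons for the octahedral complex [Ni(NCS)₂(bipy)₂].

2

Ligand charges: 2×(-1) from NCS⁻ and 2×(+0) from bipy sum to -2; with overall charge +0, Ni is +2.
Group 10 minus oxidation state +2 gives a d⁸ configuration for Ni²⁺.
Configuration: t2g^6 e_g^2, giving 2 unpaired electrons.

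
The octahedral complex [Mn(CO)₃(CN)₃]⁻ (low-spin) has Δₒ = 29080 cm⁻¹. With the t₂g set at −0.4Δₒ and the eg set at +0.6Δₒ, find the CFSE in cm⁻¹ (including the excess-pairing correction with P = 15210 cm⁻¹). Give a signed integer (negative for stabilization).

-27740

Ligand charges: 3×(+0) from CO and 3×(-1) from CN⁻ sum to -3; with overall charge -1, Mn is +2.
Mn²⁺: group 7, so d-count = 7 − 2 = 5.
Electron filling gives t₂g⁵ eg⁰.
CFSE(orbital) = 5×(-0.4Δₒ) + 0×(0.6Δₒ) = -2.0Δₒ; with Δₒ = 29080 cm⁻¹ that is -58160 cm⁻¹.
Pairing penalty: 2 pairs vs 0 in the high-spin reference → 2 extra × P = 30420 cm⁻¹.
Net CFSE = -58160 + 30420 = -27740 cm⁻¹.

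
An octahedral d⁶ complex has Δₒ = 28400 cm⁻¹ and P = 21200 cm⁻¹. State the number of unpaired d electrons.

Here Δₒ > P (28400 > 21200), so the low-spin state is favoured.
Configuration: t₂g⁶ eg⁰.
Unpaired electrons: 0.

0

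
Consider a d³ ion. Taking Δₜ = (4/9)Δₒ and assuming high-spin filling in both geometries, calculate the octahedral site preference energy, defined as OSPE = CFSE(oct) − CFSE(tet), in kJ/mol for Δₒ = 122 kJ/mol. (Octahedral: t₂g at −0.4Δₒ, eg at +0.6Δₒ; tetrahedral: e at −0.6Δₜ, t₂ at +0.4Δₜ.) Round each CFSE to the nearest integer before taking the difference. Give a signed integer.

Octahedral high-spin t₂g³ eg⁰: CFSE = -1.2 × 122 = -146 kJ/mol.
Tetrahedral e² t₂¹ gives -0.8Δₜ = -0.8 × (4/9) × 122 = -43 kJ/mol.
OSPE = -146 − (-43) = -103 kJ/mol.

-103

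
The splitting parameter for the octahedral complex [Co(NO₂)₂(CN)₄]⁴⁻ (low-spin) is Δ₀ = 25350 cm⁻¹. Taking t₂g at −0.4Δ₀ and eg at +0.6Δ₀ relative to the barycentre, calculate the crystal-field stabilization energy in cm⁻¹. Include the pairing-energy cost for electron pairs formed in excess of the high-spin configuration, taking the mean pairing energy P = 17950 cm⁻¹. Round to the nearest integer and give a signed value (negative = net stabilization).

-27680

Ligand charges: 2×(-1) from NO₂⁻ and 4×(-1) from CN⁻ sum to -6; with overall charge -4, Co is +2.
Co sits in group 9; removing 2 electrons leaves Co²⁺ with 9 − 2 = 7 d electrons.
Configuration: t₂g⁶ eg¹.
Orbital CFSE = 6(-0.4) + 1(0.6) = -1.8Δ₀ = -1.8 × 25350 = -45630 cm⁻¹.
Relative to high-spin t₂g⁵ eg² (2 paired), the low-spin configuration has 1 additional pair, contributing +1 × 17950 = +17950 cm⁻¹.
Overall CFSE = -45630 + 17950 = -27680 cm⁻¹.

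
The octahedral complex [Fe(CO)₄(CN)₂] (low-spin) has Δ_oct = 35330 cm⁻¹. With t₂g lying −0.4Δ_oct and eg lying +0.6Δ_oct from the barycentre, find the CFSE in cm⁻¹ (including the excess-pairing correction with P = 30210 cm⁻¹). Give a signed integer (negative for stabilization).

Ligand charges: 4×(+0) from CO and 2×(-1) from CN⁻ sum to -2; with overall charge +0, Fe is +2.
Fe is in group 8, so Fe²⁺ is d⁶ (8 − 2 = 6).
Configuration: t₂g⁶ eg⁰.
The orbital stabilization is -2.4Δ_oct = -2.4 × 35330 = -84792 cm⁻¹.
High-spin d⁶ would be t₂g⁴ eg² with 1 pair; low-spin has 3, so 2 excess pairs cost +2P = +60420 cm⁻¹.
Overall CFSE = -84792 + 60420 = -24372 cm⁻¹.

-24372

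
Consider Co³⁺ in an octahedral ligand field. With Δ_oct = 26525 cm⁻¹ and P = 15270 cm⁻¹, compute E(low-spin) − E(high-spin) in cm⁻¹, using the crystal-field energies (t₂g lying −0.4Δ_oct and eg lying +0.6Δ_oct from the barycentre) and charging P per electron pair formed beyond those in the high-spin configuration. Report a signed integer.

Co³⁺: group 9, so d-count = 9 − 3 = 6.
High-spin: t₂g⁴ eg², CFSE = -0.4Δ_oct = -10610 cm⁻¹.
Low-spin t₂g⁶ eg⁰ gives -2.4Δ_oct = -63660 cm⁻¹, but forming 2 extra pairs costs 2P = 30540 cm⁻¹, so E(LS) = -63660 + 30540 = -33120 cm⁻¹.
E(LS) − E(HS) = -33120 − (-10610) = -22510 cm⁻¹.

-22510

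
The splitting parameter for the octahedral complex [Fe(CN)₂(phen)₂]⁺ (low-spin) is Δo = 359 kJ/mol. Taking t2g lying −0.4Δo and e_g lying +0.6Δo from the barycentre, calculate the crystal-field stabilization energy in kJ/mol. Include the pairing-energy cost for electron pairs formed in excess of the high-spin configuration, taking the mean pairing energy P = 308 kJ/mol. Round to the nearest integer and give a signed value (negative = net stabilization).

Ligand charges: 2×(-1) from CN⁻ and 2×(+0) from phen sum to -2; with overall charge +1, Fe is +3.
Fe sits in group 8; removing 3 electrons leaves Fe³⁺ with 8 − 3 = 5 d electrons.
The d⁵ electrons fill as t2g^5 e_g^0.
Orbital CFSE = 5(-0.4) + 0(0.6) = -2.0Δo = -2.0 × 359 = -718 kJ/mol.
High-spin d⁵ would be t2g^3 e_g^2 with 0 pairs; low-spin has 2, so 2 excess pairs cost +2P = +616 kJ/mol.
Combining: -718 + 616 = -102 kJ/mol.

-102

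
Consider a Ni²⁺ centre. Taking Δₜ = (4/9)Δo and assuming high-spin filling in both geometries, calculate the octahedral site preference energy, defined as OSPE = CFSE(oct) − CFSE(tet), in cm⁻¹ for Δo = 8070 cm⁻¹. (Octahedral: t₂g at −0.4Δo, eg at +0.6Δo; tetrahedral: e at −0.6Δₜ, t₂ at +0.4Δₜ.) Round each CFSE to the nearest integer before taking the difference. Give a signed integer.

-6815

Ni²⁺: group 10, so d-count = 10 − 2 = 8.
In an octahedral site d⁸ (HS) is t2g^6 e_g^2, giving CFSE(oct) = -1.2Δo = -9684 cm⁻¹.
Tetrahedral: e^4 t2^4, CFSE = 4(−0.6) + 4(+0.4) = -0.8Δₜ = -0.8 × (4/9) × 8070 = -2869 cm⁻¹.
OSPE = -9684 − (-2869) = -6815 cm⁻¹.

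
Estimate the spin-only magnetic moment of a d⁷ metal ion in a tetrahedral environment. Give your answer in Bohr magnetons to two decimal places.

3.87 Bohr magnetons

With tetrahedral geometry the complex is necessarily high-spin.
Configuration: e⁴ t₂³ → 3 unpaired electrons.
μ(spin-only) = √[3(3+2)] = √15 ≈ 3.87 Bohr magnetons.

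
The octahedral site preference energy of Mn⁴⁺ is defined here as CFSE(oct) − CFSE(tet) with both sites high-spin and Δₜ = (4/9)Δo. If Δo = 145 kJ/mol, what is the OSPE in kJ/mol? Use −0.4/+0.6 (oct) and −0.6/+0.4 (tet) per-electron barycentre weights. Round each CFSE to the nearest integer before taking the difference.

-122

Group 7 minus oxidation state +4 gives a d³ configuration for Mn⁴⁺.
Octahedral (high-spin): t2g^3 e_g^0, CFSE = 3(−0.4) + 0(+0.6) = -1.2Δo = -1.2 × 145 = -174 kJ/mol.
In a tetrahedral site the filling is e^2 t2^1: CFSE(tet) = -0.8Δₜ = -0.8 × (4/9)(145) = -52 kJ/mol.
OSPE = -174 − (-52) = -122 kJ/mol.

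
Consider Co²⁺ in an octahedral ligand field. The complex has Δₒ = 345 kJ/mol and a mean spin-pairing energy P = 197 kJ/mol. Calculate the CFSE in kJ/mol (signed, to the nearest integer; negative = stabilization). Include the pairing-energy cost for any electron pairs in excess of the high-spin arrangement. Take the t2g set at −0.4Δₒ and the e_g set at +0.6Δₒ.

-424

Co sits in group 9; removing 2 electrons leaves Co²⁺ with 9 − 2 = 7 d electrons.
With Δₒ > P the complex is low-spin.
Filling d⁷ accordingly: t2g^6 e_g^1.
Orbital CFSE = -1.8Δₒ = -1.8 × 345 = -621 kJ/mol.
Excess pairs vs high-spin: 3 − 2 = 1; pairing cost = +197 kJ/mol.
Net CFSE = -621 + 197 = -424 kJ/mol.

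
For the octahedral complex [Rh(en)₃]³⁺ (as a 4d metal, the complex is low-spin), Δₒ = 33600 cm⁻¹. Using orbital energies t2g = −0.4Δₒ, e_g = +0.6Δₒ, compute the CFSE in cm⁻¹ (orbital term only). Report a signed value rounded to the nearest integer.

en is neutral, so the +3 overall charge sits on Rh: oxidation state +3.
Group 9 minus oxidation state +3 gives a d⁶ configuration for Rh³⁺.
The d⁶ electrons fill as t2g^6 e_g^0.
CFSE(orbital) = 6×(-0.4Δₒ) + 0×(0.6Δₒ) = -2.4Δₒ; with Δₒ = 33600 cm⁻¹ that is -80640 cm⁻¹.

-80640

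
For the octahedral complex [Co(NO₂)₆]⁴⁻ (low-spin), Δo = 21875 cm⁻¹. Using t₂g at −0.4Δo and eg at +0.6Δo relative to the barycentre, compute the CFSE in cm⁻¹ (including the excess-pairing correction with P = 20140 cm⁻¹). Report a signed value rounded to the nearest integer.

-19235

Each NO₂⁻ contributes -1; 6 × (-1) = -6. With overall charge -4, Co is in the +2 oxidation state.
Co²⁺: group 9, so d-count = 9 − 2 = 7.
Configuration: t₂g⁶ eg¹.
Orbital CFSE = 6(-0.4) + 1(0.6) = -1.8Δo = -1.8 × 21875 = -39375 cm⁻¹.
High-spin d⁷ would be t₂g⁵ eg² with 2 pairs; low-spin has 3, so 1 excess pair costs +1P = +20140 cm⁻¹.
Combining: -39375 + 20140 = -19235 cm⁻¹.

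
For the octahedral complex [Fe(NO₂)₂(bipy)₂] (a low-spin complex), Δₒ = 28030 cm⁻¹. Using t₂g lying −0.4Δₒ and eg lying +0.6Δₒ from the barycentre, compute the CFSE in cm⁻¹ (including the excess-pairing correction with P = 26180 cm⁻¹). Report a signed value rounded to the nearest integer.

Ligand charges: 2×(-1) from NO₂⁻ and 2×(+0) from bipy sum to -2; with overall charge +0, Fe is +2.
Fe is in group 8, so Fe²⁺ is d⁶ (8 − 2 = 6).
Electron filling gives t₂g⁶ eg⁰.
Orbital CFSE = 6(-0.4) + 0(0.6) = -2.4Δₒ = -2.4 × 28030 = -67272 cm⁻¹.
Pairing penalty: 3 pairs vs 1 in the high-spin reference → 2 extra × P = 52360 cm⁻¹.
Net CFSE = -67272 + 52360 = -14912 cm⁻¹.

-14912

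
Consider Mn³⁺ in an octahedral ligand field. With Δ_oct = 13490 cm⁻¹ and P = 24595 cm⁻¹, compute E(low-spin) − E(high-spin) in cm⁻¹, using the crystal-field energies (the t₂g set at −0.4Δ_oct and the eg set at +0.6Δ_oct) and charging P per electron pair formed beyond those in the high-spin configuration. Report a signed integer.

Mn³⁺: group 7, so d-count = 7 − 3 = 4.
High-spin d⁴ fills as t₂g³ eg¹ with CFSE 3(−0.4) + 1(+0.6) = -0.6Δ_oct = -8094 cm⁻¹.
Low-spin: t₂g⁴ eg⁰, orbital CFSE = -1.6Δ_oct = -21584 cm⁻¹; plus 1 excess pair × P = +24595 cm⁻¹; total 3011 cm⁻¹.
The difference is 3011 − (-8094) = 11105 cm⁻¹, so high-spin lies lower.

11105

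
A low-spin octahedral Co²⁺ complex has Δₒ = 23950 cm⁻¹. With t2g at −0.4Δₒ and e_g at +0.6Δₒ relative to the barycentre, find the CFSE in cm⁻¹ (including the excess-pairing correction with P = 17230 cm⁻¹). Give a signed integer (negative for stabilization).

Group 9 minus oxidation state +2 gives a d⁷ configuration for Co²⁺.
Electron filling gives t2g^6 e_g^1.
CFSE(orbital) = 6×(-0.4Δₒ) + 1×(0.6Δₒ) = -1.8Δₒ; with Δₒ = 23950 cm⁻¹ that is -43110 cm⁻¹.
Pairing penalty: 3 pairs vs 2 in the high-spin reference → 1 extra × P = 17230 cm⁻¹.
Overall CFSE = -43110 + 17230 = -25880 cm⁻¹.

-25880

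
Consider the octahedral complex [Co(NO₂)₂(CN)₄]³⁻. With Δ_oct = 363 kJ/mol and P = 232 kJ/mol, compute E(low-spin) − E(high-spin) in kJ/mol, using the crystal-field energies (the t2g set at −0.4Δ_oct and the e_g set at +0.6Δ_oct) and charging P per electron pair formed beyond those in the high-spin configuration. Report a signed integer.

-262

Ligand charges: 2×(-1) from NO₂⁻ and 4×(-1) from CN⁻ sum to -6; with overall charge -3, Co is +3.
Co sits in group 9; removing 3 electrons leaves Co³⁺ with 9 − 3 = 6 d electrons.
High-spin: t2g^4 e_g^2, CFSE = -0.4Δ_oct = -145 kJ/mol.
Low-spin: t2g^6 e_g^0, orbital CFSE = -2.4Δ_oct = -871 kJ/mol; plus 2 excess pairs × P = +464 kJ/mol; total -407 kJ/mol.
Thus E(LS) − E(HS) = -262 kJ/mol.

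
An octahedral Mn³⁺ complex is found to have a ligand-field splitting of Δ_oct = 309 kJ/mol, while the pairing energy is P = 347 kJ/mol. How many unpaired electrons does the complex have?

Mn sits in group 7; removing 3 electrons leaves Mn³⁺ with 7 − 3 = 4 d electrons.
Since Δ_oct = 309 kJ/mol < P = 347 kJ/mol, the complex adopts the high-spin configuration.
Filling d⁴ accordingly: t₂g³ eg¹.
Unpaired electrons: 4.

4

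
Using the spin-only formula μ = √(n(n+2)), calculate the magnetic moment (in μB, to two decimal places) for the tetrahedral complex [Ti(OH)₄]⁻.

1.73 μB

Each OH⁻ contributes -1; 4 × (-1) = -4. With overall charge -1, Ti is in the +3 oxidation state.
Ti sits in group 4; removing 3 electrons leaves Ti³⁺ with 4 − 3 = 1 d electrons.
Tetrahedral fields are weak (Δₜ ≈ 4/9 Δₒ), so electrons fill high-spin.
Configuration: e¹ t₂⁰ → 1 unpaired electron.
μ(spin-only) = √[1(1+2)] = √3 ≈ 1.73 μB.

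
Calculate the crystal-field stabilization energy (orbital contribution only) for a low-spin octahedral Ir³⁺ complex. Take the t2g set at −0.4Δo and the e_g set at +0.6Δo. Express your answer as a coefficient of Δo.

Ir sits in group 9; removing 3 electrons leaves Ir³⁺ with 9 − 3 = 6 d electrons.
Configuration: t2g^6 e_g^0.
CFSE = 6(-0.4Δo) + 0(0.6Δo) = -2.4Δo + 0.0Δo = -2.4Δo.

-2.4 Δo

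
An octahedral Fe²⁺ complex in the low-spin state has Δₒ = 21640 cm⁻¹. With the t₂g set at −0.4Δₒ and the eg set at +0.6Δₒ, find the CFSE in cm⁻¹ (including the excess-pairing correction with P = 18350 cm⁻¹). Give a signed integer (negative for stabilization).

Fe is in group 8, so Fe²⁺ is d⁶ (8 − 2 = 6).
Configuration: t₂g⁶ eg⁰.
The orbital stabilization is -2.4Δₒ = -2.4 × 21640 = -51936 cm⁻¹.
High-spin d⁶ would be t₂g⁴ eg² with 1 pair; low-spin has 3, so 2 excess pairs cost +2P = +36700 cm⁻¹.
Net CFSE = -51936 + 36700 = -15236 cm⁻¹.

-15236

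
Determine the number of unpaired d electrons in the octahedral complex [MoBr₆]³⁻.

Each Br⁻ contributes -1; 6 × (-1) = -6. With overall charge -3, Mo is in the +3 oxidation state.
Mo³⁺: group 6, so d-count = 6 − 3 = 3.
Configuration: t2g^3 e_g^0, giving 3 unpaired electrons.

3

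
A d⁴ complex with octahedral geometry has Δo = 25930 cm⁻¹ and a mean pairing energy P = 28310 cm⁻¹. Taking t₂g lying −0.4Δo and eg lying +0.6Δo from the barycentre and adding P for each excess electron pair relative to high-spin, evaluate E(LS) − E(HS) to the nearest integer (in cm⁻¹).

2380

High-spin: t₂g³ eg¹, CFSE = -0.6Δo = -15558 cm⁻¹.
For low-spin the configuration is t₂g⁴ eg⁰: orbital energy -1.6 × 25930 = -41488 cm⁻¹, and 1 additional pair relative to high-spin adds 28310 cm⁻¹, giving -13178 cm⁻¹.
The difference is -13178 − (-15558) = 2380 cm⁻¹, so high-spin lies lower.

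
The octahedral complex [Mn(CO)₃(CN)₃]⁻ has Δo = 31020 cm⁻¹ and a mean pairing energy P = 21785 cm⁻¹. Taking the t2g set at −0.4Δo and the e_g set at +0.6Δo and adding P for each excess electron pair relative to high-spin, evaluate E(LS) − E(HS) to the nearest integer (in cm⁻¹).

Ligand charges: 3×(+0) from CO and 3×(-1) from CN⁻ sum to -3; with overall charge -1, Mn is +2.
Group 7 minus oxidation state +2 gives a d⁵ configuration for Mn²⁺.
High-spin d⁵ fills as t2g^3 e_g^2 with CFSE 3(−0.4) + 2(+0.6) = 0.0Δo = 0 cm⁻¹.
Low-spin t2g^5 e_g^0 gives -2.0Δo = -62040 cm⁻¹, but forming 2 extra pairs costs 2P = 43570 cm⁻¹, so E(LS) = -62040 + 43570 = -18470 cm⁻¹.
Thus E(LS) − E(HS) = -18470 cm⁻¹.

-18470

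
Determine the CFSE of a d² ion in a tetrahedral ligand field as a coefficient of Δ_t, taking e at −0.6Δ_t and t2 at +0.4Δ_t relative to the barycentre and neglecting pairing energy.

-1.2 Δ_t

With tetrahedral geometry the complex is necessarily high-spin.
Configuration: e^2 t2^0.
CFSE = 2(-0.6Δ_t) + 0(0.4Δ_t) = -1.2Δ_t + 0.0Δ_t = -1.2Δ_t.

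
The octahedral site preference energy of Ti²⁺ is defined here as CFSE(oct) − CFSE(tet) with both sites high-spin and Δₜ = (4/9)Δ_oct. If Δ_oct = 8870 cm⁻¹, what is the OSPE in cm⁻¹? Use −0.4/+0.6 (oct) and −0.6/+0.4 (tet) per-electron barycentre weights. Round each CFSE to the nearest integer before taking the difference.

Ti sits in group 4; removing 2 electrons leaves Ti²⁺ with 4 − 2 = 2 d electrons.
Octahedral high-spin t₂g² eg⁰: CFSE = -0.8 × 8870 = -7096 cm⁻¹.
In a tetrahedral site the filling is e² t₂⁰: CFSE(tet) = -1.2Δₜ = -1.2 × (4/9)(8870) = -4731 cm⁻¹.
Subtracting, OSPE = -7096 − (-4731) = -2365 cm⁻¹.

-2365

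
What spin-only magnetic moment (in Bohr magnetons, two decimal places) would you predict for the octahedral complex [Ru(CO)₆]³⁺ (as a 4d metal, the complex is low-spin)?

1.73 Bohr magnetons

CO is neutral, so the +3 overall charge sits on Ru: oxidation state +3.
Ru³⁺: group 8, so d-count = 8 − 3 = 5.
Configuration: t2g^5 e_g^0 → 1 unpaired electron.
μ(spin-only) = √[1(1+2)] = √3 ≈ 1.73 Bohr magnetons.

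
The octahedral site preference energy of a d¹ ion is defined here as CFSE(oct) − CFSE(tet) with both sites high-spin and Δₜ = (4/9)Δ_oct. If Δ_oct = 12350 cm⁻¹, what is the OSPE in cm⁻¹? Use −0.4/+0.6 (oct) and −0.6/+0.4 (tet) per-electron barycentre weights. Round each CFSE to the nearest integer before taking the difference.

In an octahedral site d¹ (HS) is t2g^1 e_g^0, giving CFSE(oct) = -0.4Δ_oct = -4940 cm⁻¹.
Tetrahedral e^1 t2^0 gives -0.6Δₜ = -0.6 × (4/9) × 12350 = -3293 cm⁻¹.
OSPE = -4940 − (-3293) = -1647 cm⁻¹.

-1647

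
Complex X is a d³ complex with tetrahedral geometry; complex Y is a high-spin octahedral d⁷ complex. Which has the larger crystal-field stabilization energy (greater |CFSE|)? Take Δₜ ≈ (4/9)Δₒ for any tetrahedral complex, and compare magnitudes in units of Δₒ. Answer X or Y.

Y

X: Tetrahedral splitting is small, so the complex is high-spin; e² t₂¹, CFSE = -0.8Δₜ ≈ -0.36Δₒ.
Y: t2g^5 e_g^2, CFSE = -0.8Δₒ.
So Y has the larger |CFSE|.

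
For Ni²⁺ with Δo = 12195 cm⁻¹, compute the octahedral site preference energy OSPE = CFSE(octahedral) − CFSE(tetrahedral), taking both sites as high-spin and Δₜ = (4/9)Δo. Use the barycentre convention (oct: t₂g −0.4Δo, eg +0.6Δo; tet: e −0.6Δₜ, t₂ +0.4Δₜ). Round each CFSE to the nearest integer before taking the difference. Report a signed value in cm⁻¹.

-10298

Group 10 minus oxidation state +2 gives a d⁸ configuration for Ni²⁺.
Octahedral high-spin t₂g⁶ eg²: CFSE = -1.2 × 12195 = -14634 cm⁻¹.
In a tetrahedral site the filling is e⁴ t₂⁴: CFSE(tet) = -0.8Δₜ = -0.8 × (4/9)(12195) = -4336 cm⁻¹.
Subtracting, OSPE = -14634 − (-4336) = -10298 cm⁻¹.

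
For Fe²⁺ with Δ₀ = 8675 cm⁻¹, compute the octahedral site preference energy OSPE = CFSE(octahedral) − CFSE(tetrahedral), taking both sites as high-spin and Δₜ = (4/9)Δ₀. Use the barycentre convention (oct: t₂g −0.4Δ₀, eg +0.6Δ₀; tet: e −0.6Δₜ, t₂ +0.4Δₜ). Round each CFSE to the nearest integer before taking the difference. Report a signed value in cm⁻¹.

Group 8 minus oxidation state +2 gives a d⁶ configuration for Fe²⁺.
Octahedral (high-spin): t₂g⁴ eg², CFSE = 4(−0.4) + 2(+0.6) = -0.4Δ₀ = -0.4 × 8675 = -3470 cm⁻¹.
In a tetrahedral site the filling is e³ t₂³: CFSE(tet) = -0.6Δₜ = -0.6 × (4/9)(8675) = -2313 cm⁻¹.
Subtracting, OSPE = -3470 − (-2313) = -1157 cm⁻¹.

-1157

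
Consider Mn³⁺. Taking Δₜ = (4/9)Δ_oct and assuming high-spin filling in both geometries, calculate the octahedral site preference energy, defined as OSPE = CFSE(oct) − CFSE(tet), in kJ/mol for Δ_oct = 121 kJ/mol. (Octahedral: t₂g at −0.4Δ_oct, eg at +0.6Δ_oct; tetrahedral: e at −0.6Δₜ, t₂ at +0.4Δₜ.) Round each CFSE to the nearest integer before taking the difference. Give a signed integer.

-51

Mn³⁺: group 7, so d-count = 7 − 3 = 4.
Octahedral high-spin t₂g³ eg¹: CFSE = -0.6 × 121 = -73 kJ/mol.
Tetrahedral: e² t₂², CFSE = 2(−0.6) + 2(+0.4) = -0.4Δₜ = -0.4 × (4/9) × 121 = -22 kJ/mol.
OSPE = CFSE(oct) − CFSE(tet) = -73 − (-22) = -51 kJ/mol.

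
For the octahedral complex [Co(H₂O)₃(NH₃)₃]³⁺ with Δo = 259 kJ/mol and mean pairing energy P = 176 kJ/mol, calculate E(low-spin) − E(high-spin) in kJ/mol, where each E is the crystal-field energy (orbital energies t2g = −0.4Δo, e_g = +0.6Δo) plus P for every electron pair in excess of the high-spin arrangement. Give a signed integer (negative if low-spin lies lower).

-166

Ligand charges: 3×(+0) from H₂O and 3×(+0) from NH₃ sum to +0; with overall charge +3, Co is +3.
Co sits in group 9; removing 3 electrons leaves Co³⁺ with 9 − 3 = 6 d electrons.
In the high-spin limit (t2g^4 e_g^2) the orbital term is -0.4Δo = -104 kJ/mol, with no excess pairing.
For low-spin the configuration is t2g^6 e_g^0: orbital energy -2.4 × 259 = -622 kJ/mol, and 2 additional pairs relative to high-spin add 352 kJ/mol, giving -270 kJ/mol.
Thus E(LS) − E(HS) = -166 kJ/mol.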